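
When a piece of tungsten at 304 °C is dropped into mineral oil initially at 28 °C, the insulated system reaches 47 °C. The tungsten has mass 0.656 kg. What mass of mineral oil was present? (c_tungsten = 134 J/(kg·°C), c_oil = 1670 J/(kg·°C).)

Heat gained plus heat lost sum to zero:
0.656·134·(47 − 304) + m·1670·(47 − 28) = 0
31730 m = 22591
m = 22591/31730 ≈ 0.712 kg

m ≈ 0.712 kg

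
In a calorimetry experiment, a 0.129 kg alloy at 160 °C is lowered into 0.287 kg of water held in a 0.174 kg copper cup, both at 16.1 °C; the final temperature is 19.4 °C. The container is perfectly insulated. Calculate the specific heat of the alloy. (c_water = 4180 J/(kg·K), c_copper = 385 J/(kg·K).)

Net heat exchanged in the isolated system is zero:
0.129·c·(19.4 − 160) + 0.287·4180·(19.4 − 16.1) + 0.174·385·(19.4 − 16.1) = 0
-18.14 c = -4179.9
c = -4179.9/-18.14 ≈ 230.5 J/(kg·K)

c ≈ 230 J/(kg·K)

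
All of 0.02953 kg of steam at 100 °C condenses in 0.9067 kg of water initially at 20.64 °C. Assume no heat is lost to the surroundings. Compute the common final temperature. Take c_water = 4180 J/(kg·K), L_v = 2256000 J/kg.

Heat gained plus heat lost sum to zero:
latent heat released on condensation: 0.02953·2256000 = 66620; condensate cools 100→T: 0.02953·4180·(T − 100) = 123.44(T − 100); water warms: 0.9067·4180·(T − 20.64) = 3790(T − 20.64)
3913.4 T = 66620 + 12344 + 78226 = 157189
T ≈ 40.17 °C — below 100 °C, confirming all the steam condensed.

T_f ≈ 40.2 °C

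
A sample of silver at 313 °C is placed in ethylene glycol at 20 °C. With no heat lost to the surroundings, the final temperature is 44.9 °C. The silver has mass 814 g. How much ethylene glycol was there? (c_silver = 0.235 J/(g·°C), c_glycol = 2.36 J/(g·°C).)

m ≈ 873 g

|Q_silver| = |Q_glycol|:
814×0.235×(313 − 44.9) = m×2.36×(44.9 − 20)
58.76 m = 51285  ⇒  m ≈ 872.7 g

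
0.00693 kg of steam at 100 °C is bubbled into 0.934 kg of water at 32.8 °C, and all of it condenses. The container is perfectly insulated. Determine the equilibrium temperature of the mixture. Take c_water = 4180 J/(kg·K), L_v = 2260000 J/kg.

Taking heat into each body as positive, Σ m c ΔT = 0:
latent heat released on condensation: 0.00693·2260000 = 15662; condensate cools 100→T: 0.00693·4180·(T − 100) = 28.97(T − 100); water warms: 0.934·4180·(T − 32.8) = 3904.1(T − 32.8)
3933.1 T = 15662 + 2896.7 + 128055 = 146614
T ≈ 37.28 °C, under the boiling point, so the assumption holds.

T_f ≈ 37.3 °C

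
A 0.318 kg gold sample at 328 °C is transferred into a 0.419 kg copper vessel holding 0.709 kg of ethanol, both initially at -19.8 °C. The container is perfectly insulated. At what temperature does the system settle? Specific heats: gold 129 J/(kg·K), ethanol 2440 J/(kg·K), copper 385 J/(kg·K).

T_f ≈ -12.4 °C

T_f = Σ m_i c_i T_i / Σ m_i c_i:
T_f = (41.02*328 + 1730*(-19.8) + 161.31*(-19.8)) / (41.02 + 1730 + 161.31)
    = -23992 / 1932.3 ≈ -12.42 °C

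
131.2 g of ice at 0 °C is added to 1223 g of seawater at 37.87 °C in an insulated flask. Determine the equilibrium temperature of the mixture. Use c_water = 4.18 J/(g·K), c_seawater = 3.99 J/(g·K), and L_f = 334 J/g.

T_f ≈ 26.0 °C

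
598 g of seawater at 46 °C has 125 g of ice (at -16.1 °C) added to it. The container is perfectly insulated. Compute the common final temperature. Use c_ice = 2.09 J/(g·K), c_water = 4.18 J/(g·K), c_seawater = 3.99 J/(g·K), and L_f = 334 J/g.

T_f ≈ 21.9 °C

Conservation of energy gives ΣQ = 0:
warm ice to 0 °C: 125×2.09×(0 − (-16.1)) = 4206.1
  melt ice: 125×334 = 41750
  meltwater 0→T: 125×4.18×T = 522.5 T
  seawater: 2386(T − 46)
2908.5 T = 109757 − 45956 = 63801
T ≈ 21.94 °C (positive, so assuming full melt was valid).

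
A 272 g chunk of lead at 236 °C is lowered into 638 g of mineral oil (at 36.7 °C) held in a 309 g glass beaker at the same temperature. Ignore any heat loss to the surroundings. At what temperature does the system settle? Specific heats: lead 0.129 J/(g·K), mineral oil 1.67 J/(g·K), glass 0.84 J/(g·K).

T_f ≈ 41.8 °C

Energy conservation, ΣQ = 0:
272·0.129·(T − 236) + 638·1.67·(T − 36.7) + 309·0.84·(T − 36.7) = 0
35.09(T − 236) + 1065.5(T − 36.7) + 259.56(T − 36.7) = 0
(35.09 + 1065.5 + 259.56) T = 35.09·236 + 1065.5·36.7 + 259.56·36.7
T = 56909 / 1360.1 = 41.8 °C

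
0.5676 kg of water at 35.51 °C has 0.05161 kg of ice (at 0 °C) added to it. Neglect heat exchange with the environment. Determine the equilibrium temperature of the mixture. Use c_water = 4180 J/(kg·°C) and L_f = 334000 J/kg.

Heat gained plus heat lost sum to zero:
fusion: m_ice L_f = 0.05161×334000 = 17238; meltwater 0→T: 0.05161×4180×T = 215.73 T; water: 2372.6(T − 35.51)
2588.3 T = 84250 − 17238 = 67012
T ≈ 25.89 °C — above 0 °C, consistent with complete melting.

T_f ≈ 25.9 °C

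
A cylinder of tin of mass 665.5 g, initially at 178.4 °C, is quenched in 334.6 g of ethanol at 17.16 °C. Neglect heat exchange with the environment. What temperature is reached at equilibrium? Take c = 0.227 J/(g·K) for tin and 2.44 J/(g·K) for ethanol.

T_f ≈ 42.3 °C

|Q_tin| = |Q_ethanol|:
665.5·0.227·(178.4 − T) = 334.6·2.44·(T − 17.16)
151.07(178.4 − T) = 816.42(T − 17.16)
967.49 T = 40960  ⇒  T ≈ 42.34 °C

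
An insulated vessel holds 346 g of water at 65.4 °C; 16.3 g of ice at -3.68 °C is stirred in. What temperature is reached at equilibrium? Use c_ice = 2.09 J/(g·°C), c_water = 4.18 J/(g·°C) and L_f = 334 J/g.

Conservation of energy gives ΣQ = 0:
ice -3.68→0 °C: 16.3·2.09·3.68 = 125.37; fusion: m_ice L_f = 16.3·334 = 5444.2; meltwater 0→T: 16.3·4.18·T = 68.13 T; water: 1446.3(T − 65.4)
1514.4 T = 94587 − 5569.6 = 89017
T ≈ 58.78 °C. Since T > 0 °C, the all-ice-melts assumption holds.

T_f ≈ 58.8 °C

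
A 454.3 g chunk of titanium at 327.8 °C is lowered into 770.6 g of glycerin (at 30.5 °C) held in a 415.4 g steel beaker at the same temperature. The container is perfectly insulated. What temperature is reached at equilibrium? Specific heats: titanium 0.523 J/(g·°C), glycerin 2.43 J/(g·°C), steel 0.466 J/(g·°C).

Heat gained plus heat lost sum to zero:
454.3·0.523·(T − 327.8) + 770.6·2.43·(T − 30.5) + 415.4·0.466·(T − 30.5) = 0
2303.7 T = 140902
T = 140902/2303.7 ≈ 61.16 °C

T_f ≈ 61.2 °C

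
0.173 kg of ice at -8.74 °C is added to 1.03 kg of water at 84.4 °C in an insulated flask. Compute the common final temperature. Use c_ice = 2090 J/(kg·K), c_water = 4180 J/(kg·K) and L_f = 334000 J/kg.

T_f ≈ 60.1 °C

Setting the total heat transfer to zero:
warm ice to 0 °C: 0.173·2090·(0 − (-8.74)) = 3160.1; fusion: m_ice L_f = 0.173·334000 = 57782; meltwater 0→T: 0.173·4180·T = 723.14 T; water: 4305.4(T − 84.4)
5028.5 T = 363376 − 60942 = 302434
T ≈ 60.14 °C (positive, so assuming full melt was valid).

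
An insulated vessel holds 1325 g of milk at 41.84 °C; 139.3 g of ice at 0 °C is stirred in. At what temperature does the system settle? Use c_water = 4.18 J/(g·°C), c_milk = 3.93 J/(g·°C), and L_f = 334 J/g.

Conservation of energy gives ΣQ = 0:
melt ice: 139.3×334 = 46526
  meltwater 0→T: 139.3×4.18×T = 582.27 T
  milk: 5207.2(T − 41.84)
5789.5 T = 217871 − 46526 = 171345
T ≈ 29.60 °C — above 0 °C, consistent with complete melting.

T_f ≈ 29.6 °C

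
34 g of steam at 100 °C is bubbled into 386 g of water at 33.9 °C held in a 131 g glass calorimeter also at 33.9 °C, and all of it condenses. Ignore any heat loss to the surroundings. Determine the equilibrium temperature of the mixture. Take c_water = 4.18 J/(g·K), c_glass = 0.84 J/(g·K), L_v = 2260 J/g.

T_f ≈ 80.1 °C

Energy balance with sensible and latent terms:
latent heat released on condensation: 34·2260 = 76840
  condensed water 100 °C→T: 142.12(T − 100)
  water warms: 386·4.18·(T − 33.9) = 1613.5(T − 33.9)
  glass cup: 131·0.84·(T − 33.9) = 110.04(T − 33.9)
1865.6 T = 76840 + 14212 + 58427 = 149479
T ≈ 80.12 °C, under the boiling point, so the assumption holds.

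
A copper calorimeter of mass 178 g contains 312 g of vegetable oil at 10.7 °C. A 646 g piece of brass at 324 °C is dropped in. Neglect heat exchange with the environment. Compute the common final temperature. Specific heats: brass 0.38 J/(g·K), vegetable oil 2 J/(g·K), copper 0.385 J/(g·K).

T_f ≈ 92.7 °C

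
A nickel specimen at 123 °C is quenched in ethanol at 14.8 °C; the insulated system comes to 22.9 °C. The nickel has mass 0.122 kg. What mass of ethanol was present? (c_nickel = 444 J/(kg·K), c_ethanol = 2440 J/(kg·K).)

m ≈ 0.274 kg

|Q_nickel| = |Q_ethanol|:
0.122·444·(123 − 22.9) = m·2440·(22.9 − 14.8)
19764 m = 5422.2  ⇒  m ≈ 0.2743 kg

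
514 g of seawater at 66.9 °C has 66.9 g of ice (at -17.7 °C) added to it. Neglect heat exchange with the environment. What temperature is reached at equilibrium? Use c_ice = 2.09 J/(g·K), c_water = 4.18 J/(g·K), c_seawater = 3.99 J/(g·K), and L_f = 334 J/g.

T_f ≈ 48.2 °C

Sum of m c ΔT and latent-heat terms is zero:
ice -17.7→0 °C: 66.9·2.09·17.7 = 2474.8; latent heat to melt: 66.9·334 = 22345; warm the meltwater: 279.64 T; seawater: 2050.9(T − 66.9)
2330.5 T = 137203 − 24819 = 112383
T ≈ 48.22 °C (positive, so assuming full melt was valid).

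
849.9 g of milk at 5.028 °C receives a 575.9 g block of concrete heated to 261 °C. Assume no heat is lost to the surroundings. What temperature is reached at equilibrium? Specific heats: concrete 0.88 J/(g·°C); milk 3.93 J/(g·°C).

T_f ≈ 38.7 °C

Setting the total heat transfer to zero:
575.9*0.88*(T − 261) + 849.9*3.93*(T − 5.028) = 0
506.79(T − 261) + 3340.1(T − 5.028) = 0
(506.79 + 3340.1) T = 506.79*261 + 3340.1*5.028
T ≈ 38.75 °C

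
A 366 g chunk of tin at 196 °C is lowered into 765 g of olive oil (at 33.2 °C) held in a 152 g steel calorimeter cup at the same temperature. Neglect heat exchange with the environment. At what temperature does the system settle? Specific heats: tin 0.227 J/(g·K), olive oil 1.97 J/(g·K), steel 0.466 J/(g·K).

T_f ≈ 41.3 °C

T_f is the heat-capacity-weighted average of the initial temperatures:
T_f = (83.08·196 + 1507·33.2 + 70.83·33.2) / (83.08 + 1507 + 70.83)
    = 68670 / 1661 ≈ 41.34 °C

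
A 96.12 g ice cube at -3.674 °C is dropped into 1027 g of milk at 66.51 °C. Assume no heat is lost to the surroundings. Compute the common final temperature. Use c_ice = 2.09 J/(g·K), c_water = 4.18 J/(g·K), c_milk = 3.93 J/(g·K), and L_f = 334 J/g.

Net heat exchanged in the isolated system is zero:
ice -3.674→0 °C: 96.12×2.09×3.674 = 738.07
  latent heat to melt: 96.12×334 = 32104
  warm the meltwater: 401.78 T
  milk: 4036.1(T − 66.51)
4437.9 T = 268442 − 32842 = 235600
T ≈ 53.09 °C. Since T > 0 °C, the all-ice-melts assumption holds.

T_f ≈ 53.1 °C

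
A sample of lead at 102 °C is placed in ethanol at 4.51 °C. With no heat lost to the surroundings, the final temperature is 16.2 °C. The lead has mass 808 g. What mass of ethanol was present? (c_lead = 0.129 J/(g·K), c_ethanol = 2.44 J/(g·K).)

m ≈ 314 g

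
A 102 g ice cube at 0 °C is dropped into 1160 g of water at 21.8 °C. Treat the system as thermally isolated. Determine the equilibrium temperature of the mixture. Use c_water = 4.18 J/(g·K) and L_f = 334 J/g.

Taking heat into each body as positive, Σ m c ΔT = 0:
fusion: m_ice L_f = 102·334 = 34068; warm the meltwater: 426.36 T; water: 4848.8(T − 21.8)
5275.2 T = 105704 − 34068 = 71636
T ≈ 13.58 °C (positive, so assuming full melt was valid).

T_f ≈ 13.6 °C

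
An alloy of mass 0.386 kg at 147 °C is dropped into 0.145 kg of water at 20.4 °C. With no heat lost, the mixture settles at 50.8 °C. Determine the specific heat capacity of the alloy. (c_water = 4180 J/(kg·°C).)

c ≈ 496 J/(kg·°C)

Setting the total heat transfer to zero:
0.386×c×(50.8 − 147) + 0.145×4180×(50.8 − 20.4) = 0
-37.13 c = -18425
c = -18425/-37.13 ≈ 496.2 J/(kg·°C)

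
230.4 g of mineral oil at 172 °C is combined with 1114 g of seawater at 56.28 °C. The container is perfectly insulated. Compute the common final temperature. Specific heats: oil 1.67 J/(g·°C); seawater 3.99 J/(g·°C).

T_f ≈ 65.5 °C

Setting the total heat transfer to zero:
230.4*1.67*(T − 172) + 1114*3.99*(T − 56.28) = 0
384.77(T − 172) + 4444.9(T − 56.28) = 0
(384.77 + 4444.9) T = 384.77*172 + 4444.9*56.28
T ≈ 65.50 °C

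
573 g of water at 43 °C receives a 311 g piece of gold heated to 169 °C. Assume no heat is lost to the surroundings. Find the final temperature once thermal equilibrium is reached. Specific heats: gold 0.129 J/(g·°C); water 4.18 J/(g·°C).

T_f is the heat-capacity-weighted average of the initial temperatures:
T_f = (40.12*169 + 2395.1*43) / (40.12 + 2395.1)
    = 109771 / 2435.3 ≈ 45.08 °C

T_f ≈ 45.1 °C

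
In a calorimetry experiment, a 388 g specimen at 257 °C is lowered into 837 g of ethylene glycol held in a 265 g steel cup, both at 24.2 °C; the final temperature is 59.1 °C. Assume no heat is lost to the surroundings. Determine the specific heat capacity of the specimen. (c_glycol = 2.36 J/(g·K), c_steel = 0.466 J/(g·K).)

c ≈ 0.954 J/(g·K)

Taking heat into each body as positive, Σ m c ΔT = 0:
388×c×(59.1 − 257) + 837×2.36×(59.1 − 24.2) + 265×0.466×(59.1 − 24.2) = 0
-76785 c = -73248
c = -73248/-76785 ≈ 0.9539 J/(g·K)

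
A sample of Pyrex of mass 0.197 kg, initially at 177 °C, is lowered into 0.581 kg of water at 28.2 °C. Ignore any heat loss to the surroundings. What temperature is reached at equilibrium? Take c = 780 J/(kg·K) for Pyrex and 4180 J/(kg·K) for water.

Net heat exchanged in the isolated system is zero:
0.197*780*(T − 177) + 0.581*4180*(T − 28.2) = 0
153.66(T − 177) + 2428.6(T − 28.2) = 0
2582.2 T = 95684
T = 95684 / 2582.2 = 37.1 °C

T_f ≈ 37.1 °C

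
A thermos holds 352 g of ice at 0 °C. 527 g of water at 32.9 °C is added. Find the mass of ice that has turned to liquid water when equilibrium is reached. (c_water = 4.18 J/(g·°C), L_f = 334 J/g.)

m_melted ≈ 217 g

Water can give up m c ΔT = 527×4.18×32.9 = 72474 J before reaching 0 °C.
To melt every bit of ice: 352×334 = 117568 J.
Since 72474 < 117568 J, not all the ice melts; equilibrium is at 0 °C.
m_melt = 72474 / L_f = 217 g.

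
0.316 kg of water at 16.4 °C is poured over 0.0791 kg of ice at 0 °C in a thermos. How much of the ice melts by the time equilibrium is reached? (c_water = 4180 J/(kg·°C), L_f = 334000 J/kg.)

m_melted ≈ 0.0649 kg

Water can give up m c ΔT = 0.316×4180×16.4 = 21662 J before reaching 0 °C.
Fully melting the ice requires m_ice L_f = 0.0791×334000 = 26419 J.
That's not enough to melt it all — equilibrium is at 0 °C with ice remaining.
m_melted×334000 = 21662  ⇒  m_melted ≈ 0.06486 kg.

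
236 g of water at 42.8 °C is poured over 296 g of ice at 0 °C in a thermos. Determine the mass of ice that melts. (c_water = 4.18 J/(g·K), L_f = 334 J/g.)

m_melted ≈ 126 g

Cooling the water to 0 °C releases 236×4.18×42.8 = 42221 J.
Melting all 296 g of ice would need 296×334 = 98864 J.
That's not enough to melt it all — equilibrium is at 0 °C with ice remaining.
m_melted×334 = 42221  ⇒  m_melted ≈ 126.4 g.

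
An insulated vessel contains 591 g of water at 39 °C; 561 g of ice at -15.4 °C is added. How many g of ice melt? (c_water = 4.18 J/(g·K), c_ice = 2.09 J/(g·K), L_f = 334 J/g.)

Heat available from the water dropping to 0 °C: 591×4.18×39 = 96345 J.
Warming the ice to 0 °C takes 561×2.09×15.4 = 18056 J, leaving 78288 J for melting.
To melt every bit of ice: 561×334 = 187374 J.
78288 J < 187374 J, so only part of the ice melts and the system sits at 0 °C.
m_melt = 78288 / L_f = 234.4 g.

m_melted ≈ 234 g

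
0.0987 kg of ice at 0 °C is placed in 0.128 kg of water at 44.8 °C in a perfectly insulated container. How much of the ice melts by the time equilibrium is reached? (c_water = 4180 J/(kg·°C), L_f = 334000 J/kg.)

m_melted ≈ 0.0718 kg

Water can give up m c ΔT = 0.128×4180×44.8 = 23970 J before reaching 0 °C.
Melting all 0.0987 kg of ice would need 0.0987×334000 = 32966 J.
Since 23970 < 32966 J, not all the ice melts; equilibrium is at 0 °C.
m_melted×334000 = 23970  ⇒  m_melted ≈ 0.07177 kg.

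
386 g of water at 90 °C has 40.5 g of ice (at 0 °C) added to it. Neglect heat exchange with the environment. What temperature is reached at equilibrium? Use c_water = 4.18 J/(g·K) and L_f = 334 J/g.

T_f ≈ 73.9 °C

Energy conservation, ΣQ = 0:
melt ice: 40.5×334 = 13527
  warm the meltwater: 169.29 T
  water cools: 386×4.18×(T − 90) = 1613.5(T − 90)
1782.8 T = 145213 − 13527 = 131686
T ≈ 73.87 °C — above 0 °C, consistent with complete melting.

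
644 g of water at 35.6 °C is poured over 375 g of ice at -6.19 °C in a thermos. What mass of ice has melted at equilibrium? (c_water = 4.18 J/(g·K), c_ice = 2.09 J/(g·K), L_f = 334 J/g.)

m_melted ≈ 272 g

Water can give up m c ΔT = 644·4.18·35.6 = 95832 J before reaching 0 °C.
Of that, 375·2.09·6.19 = 4851.4 J goes to bring the ice to 0 °C, leaving 90981 J.
Melting all 375 g of ice would need 375·334 = 125250 J.
90981 J < 125250 J, so only part of the ice melts and the system sits at 0 °C.
Mass melted = 90981/334 ≈ 272.4 g.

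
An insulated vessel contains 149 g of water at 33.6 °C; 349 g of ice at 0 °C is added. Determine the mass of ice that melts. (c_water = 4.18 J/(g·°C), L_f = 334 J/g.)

m_melted ≈ 62.7 g

Cooling the water to 0 °C releases 149×4.18×33.6 = 20927 J.
Melting all 349 g of ice would need 349×334 = 116566 J.
20927 J < 116566 J, so only part of the ice melts and the system sits at 0 °C.
Mass melted = 20927/334 ≈ 62.65 g.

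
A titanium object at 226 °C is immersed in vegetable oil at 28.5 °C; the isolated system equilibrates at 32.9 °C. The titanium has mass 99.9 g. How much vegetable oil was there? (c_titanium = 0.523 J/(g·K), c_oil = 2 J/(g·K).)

m ≈ 1150 g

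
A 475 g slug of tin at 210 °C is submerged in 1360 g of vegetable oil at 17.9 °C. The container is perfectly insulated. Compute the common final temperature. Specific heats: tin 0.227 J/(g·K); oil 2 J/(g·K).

T_f ≈ 25.2 °C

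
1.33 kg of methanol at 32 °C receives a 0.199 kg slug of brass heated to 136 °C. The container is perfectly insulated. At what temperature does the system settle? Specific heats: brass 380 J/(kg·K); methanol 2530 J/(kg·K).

T_f ≈ 34.3 °C

Energy conservation, ΣQ = 0:
0.199*380*(T − 136) + 1.33*2530*(T − 32) = 0
75.62(T − 136) + 3364.9(T − 32) = 0
(75.62 + 3364.9) T = 75.62*136 + 3364.9*32
T = 117961 / 3440.5 = 34.3 °C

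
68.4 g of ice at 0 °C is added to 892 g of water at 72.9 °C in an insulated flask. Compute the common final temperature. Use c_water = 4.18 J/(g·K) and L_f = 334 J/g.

T_f ≈ 62.0 °C

Heat gained plus heat lost sum to zero:
melt ice: 68.4·334 = 22846; meltwater 0→T: 68.4·4.18·T = 285.91 T; water: 3728.6(T − 72.9)
4014.5 T = 271812 − 22846 = 248966
T ≈ 62.02 °C. Since T > 0 °C, the all-ice-melts assumption holds.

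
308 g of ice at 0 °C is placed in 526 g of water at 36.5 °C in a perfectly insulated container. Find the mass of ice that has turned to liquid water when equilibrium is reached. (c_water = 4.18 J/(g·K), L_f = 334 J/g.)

m_melted ≈ 240 g

Heat available from the water dropping to 0 °C: 526×4.18×36.5 = 80252 J.
Melting all 308 g of ice would need 308×334 = 102872 J.
That's not enough to melt it all — equilibrium is at 0 °C with ice remaining.
m_melted×334 = 80252  ⇒  m_melted ≈ 240.3 g.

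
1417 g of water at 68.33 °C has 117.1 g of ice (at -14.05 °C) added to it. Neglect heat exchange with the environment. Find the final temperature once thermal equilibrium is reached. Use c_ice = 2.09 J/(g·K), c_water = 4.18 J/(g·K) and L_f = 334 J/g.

Conservation of energy gives ΣQ = 0:
ice -14.05→0 °C: 117.1×2.09×14.05 = 3438.6
  fusion: m_ice L_f = 117.1×334 = 39111
  meltwater 0→T: 117.1×4.18×T = 489.48 T
  water: 5923.1(T − 68.33)
6412.5 T = 404723 − 42550 = 362173
T ≈ 56.48 °C (positive, so assuming full melt was valid).

T_f ≈ 56.5 °C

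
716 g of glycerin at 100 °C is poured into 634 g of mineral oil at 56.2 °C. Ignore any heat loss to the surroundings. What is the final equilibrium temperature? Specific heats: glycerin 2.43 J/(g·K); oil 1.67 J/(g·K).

T_f ≈ 83.4 °C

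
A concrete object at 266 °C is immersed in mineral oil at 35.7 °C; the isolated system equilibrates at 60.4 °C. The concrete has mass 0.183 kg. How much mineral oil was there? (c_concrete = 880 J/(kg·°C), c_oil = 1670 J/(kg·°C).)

m ≈ 0.803 kg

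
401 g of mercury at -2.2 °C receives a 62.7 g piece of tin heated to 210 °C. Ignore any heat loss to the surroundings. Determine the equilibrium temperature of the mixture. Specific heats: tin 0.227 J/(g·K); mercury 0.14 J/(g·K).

T_f ≈ 40.7 °C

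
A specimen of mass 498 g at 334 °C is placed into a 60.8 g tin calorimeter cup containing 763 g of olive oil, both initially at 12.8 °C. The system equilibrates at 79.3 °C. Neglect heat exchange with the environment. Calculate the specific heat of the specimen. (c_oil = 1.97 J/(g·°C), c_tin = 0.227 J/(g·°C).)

c ≈ 0.795 J/(g·°C)

Let T be the final temperature. ΣQ_i = 0:
498×c×(79.3 − 334) + 763×1.97×(79.3 − 12.8) + 60.8×0.227×(79.3 − 12.8) = 0
-126841 c = -100875
c = -100875/-126841 ≈ 0.7953 J/(g·°C)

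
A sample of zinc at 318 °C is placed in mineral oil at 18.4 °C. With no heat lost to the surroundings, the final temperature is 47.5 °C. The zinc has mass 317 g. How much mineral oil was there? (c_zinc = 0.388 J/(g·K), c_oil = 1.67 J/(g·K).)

m ≈ 685 g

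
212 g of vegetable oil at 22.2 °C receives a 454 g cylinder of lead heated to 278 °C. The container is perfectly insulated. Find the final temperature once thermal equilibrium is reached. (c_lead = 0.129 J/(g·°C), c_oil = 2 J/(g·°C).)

T_f ≈ 53.2 °C

Taking heat into each body as positive, Σ m c ΔT = 0:
454·0.129·(T − 278) + 212·2·(T − 22.2) = 0
58.57(T − 278) + 424(T − 22.2) = 0
(58.57 + 424) T = 58.57·278 + 424·22.2
T ≈ 53.24 °C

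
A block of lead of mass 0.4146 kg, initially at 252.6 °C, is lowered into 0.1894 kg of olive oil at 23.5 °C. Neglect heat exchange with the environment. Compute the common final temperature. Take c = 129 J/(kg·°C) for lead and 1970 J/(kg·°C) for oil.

Energy conservation, ΣQ = 0:
0.4146*129*(T − 252.6) + 0.1894*1970*(T − 23.5) = 0
53.48(T − 252.6) + 373.12(T − 23.5) = 0
(53.48 + 373.12) T = 53.48*252.6 + 373.12*23.5
T = 22278 / 426.6 = 52.2 °C

T_f ≈ 52.2 °C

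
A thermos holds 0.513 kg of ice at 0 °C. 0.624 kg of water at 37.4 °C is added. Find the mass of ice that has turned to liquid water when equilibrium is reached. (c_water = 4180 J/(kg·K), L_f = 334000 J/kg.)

m_melted ≈ 0.292 kg

Heat available from the water dropping to 0 °C: 0.624·4180·37.4 = 97551 J.
To melt every bit of ice: 0.513·334000 = 171342 J.
97551 J < 171342 J, so only part of the ice melts and the system sits at 0 °C.
Mass melted = 97551/334000 ≈ 0.2921 kg.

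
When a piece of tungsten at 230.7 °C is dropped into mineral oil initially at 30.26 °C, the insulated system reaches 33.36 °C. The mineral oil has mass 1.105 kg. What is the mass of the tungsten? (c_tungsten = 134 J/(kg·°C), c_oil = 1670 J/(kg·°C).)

|Q_tungsten| = |Q_oil|:
m×134×(230.7 − 33.36) = 1.105×1670×(33.36 − 30.26)
26444 m = 5720.6  ⇒  m ≈ 0.2163 kg

m ≈ 0.216 kg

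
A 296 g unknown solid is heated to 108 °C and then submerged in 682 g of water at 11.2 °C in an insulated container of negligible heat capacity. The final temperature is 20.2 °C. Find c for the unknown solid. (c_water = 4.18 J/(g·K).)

c ≈ 0.987 J/(g·K)

Heat lost by the unknown solid = heat gained by the water:
296·c·(108 − 20.2) = 682·4.18·(20.2 − 11.2)
25989 c = 25657  ⇒  c ≈ 0.9872 J/(g·K)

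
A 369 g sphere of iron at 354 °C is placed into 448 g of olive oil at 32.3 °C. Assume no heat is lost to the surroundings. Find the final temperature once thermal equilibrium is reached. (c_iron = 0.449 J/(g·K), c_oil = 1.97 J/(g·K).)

With ΣQ=0 the equilibrium temperature is the m·c-weighted mean:
T_f = (165.68·354 + 882.56·32.3) / (165.68 + 882.56)
    = 87158 / 1048.2 ≈ 83.15 °C

T_f ≈ 83.1 °C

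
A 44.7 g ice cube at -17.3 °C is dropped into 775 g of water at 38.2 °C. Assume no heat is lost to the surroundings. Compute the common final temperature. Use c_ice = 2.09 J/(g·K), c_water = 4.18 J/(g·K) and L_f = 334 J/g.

T_f ≈ 31.3 °C

Energy conservation, ΣQ = 0:
warm ice to 0 °C: 44.7·2.09·(0 − (-17.3)) = 1616.2; fusion: m_ice L_f = 44.7·334 = 14930; meltwater 0→T: 44.7·4.18·T = 186.85 T; water cools: 775·4.18·(T − 38.2) = 3239.5(T − 38.2)
3426.3 T = 123749 − 16546 = 107203
T ≈ 31.29 °C — above 0 °C, consistent with complete melting.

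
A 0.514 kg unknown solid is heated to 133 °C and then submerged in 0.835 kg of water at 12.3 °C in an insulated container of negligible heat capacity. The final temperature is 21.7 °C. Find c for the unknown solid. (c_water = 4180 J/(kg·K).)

c ≈ 573 J/(kg·K)

Heat lost by the unknown solid = heat gained by the water:
0.514·c·(133 − 21.7) = 0.835·4180·(21.7 − 12.3)
57.21 c = 32809  ⇒  c ≈ 573.5 J/(kg·K)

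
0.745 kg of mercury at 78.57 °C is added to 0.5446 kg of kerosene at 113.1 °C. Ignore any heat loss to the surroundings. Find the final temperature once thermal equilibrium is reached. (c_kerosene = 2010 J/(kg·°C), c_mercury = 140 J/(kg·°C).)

T_f ≈ 110.1 °C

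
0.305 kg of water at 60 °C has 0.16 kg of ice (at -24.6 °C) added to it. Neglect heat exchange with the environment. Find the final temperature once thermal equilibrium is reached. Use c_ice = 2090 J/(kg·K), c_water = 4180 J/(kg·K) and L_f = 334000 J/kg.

Let T be the final temperature. ΣQ_i = 0:
warm ice to 0 °C: 0.16·2090·(0 − (-24.6)) = 8226.2
  latent heat to melt: 0.16·334000 = 53440
  warm the meltwater: 668.8 T
  water cools: 0.305·4180·(T − 60) = 1274.9(T − 60)
1943.7 T = 76494 − 61666 = 14828
T ≈ 7.63 °C — above 0 °C, consistent with complete melting.

T_f ≈ 7.6 °C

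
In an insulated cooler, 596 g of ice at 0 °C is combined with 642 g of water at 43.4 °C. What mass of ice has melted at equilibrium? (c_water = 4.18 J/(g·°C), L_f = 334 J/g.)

Water can give up m c ΔT = 642·4.18·43.4 = 116467 J before reaching 0 °C.
Melting all 596 g of ice would need 596·334 = 199064 J.
Since 116467 < 199064 J, not all the ice melts; equilibrium is at 0 °C.
Mass melted = 116467/334 ≈ 348.7 g.

m_melted ≈ 349 g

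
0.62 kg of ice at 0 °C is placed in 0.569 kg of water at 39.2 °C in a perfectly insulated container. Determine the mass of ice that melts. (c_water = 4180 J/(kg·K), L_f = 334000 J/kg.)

m_melted ≈ 0.279 kg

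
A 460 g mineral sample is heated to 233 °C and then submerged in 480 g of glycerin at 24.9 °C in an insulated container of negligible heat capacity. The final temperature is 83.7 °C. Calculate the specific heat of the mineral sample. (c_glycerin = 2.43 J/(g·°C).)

c ≈ 0.999 J/(g·°C)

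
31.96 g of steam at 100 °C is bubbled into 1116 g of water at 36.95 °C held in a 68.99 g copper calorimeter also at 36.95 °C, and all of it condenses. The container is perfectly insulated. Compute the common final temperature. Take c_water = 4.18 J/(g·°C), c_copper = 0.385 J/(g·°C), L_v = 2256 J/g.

Setting the total heat transfer to zero:
steam→water at 100 °C releases m L_v = 31.96×2256 = 72102
  condensate cools 100→T: 31.96×4.18×(T − 100) = 133.59(T − 100)
  water warms: 1116×4.18×(T − 36.95) = 4664.9(T − 36.95)
  cup: 26.56(T − 36.95)
4825 T = 72102 + 13359 + 173349 = 258810
T ≈ 53.64 °C (< 100 °C, so full condensation is consistent).

T_f ≈ 53.6 °C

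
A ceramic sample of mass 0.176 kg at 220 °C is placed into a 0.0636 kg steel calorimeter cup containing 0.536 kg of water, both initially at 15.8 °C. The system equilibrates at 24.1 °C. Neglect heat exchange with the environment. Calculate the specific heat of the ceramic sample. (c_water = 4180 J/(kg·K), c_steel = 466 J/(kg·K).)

Net heat exchanged in the isolated system is zero:
0.176×c×(24.1 − 220) + 0.536×4180×(24.1 − 15.8) + 0.0636×466×(24.1 − 15.8) = 0
-34.48 c = -18842
c = -18842/-34.48 ≈ 546.5 J/(kg·K)

c ≈ 546 J/(kg·K)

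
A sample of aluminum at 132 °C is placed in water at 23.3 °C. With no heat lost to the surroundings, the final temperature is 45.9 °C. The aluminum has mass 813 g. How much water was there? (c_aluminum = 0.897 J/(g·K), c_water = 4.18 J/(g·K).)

m ≈ 665 g

Heat gained plus heat lost sum to zero:
813×0.897×(45.9 − 132) + m×4.18×(45.9 − 23.3) = 0
94.47 m = 62789
m = 62789/94.47 ≈ 664.7 g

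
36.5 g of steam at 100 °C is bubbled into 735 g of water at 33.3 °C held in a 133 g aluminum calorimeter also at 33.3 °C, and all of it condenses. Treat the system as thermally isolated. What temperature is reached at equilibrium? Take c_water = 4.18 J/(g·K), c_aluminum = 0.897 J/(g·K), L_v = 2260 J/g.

T_f ≈ 61.0 °C

Heat gained plus heat lost sum to zero:
condense steam: −36.5·2260 = −82490; condensate cools 100→T: 36.5·4.18·(T − 100) = 152.57(T − 100); original water: 3072.3(T − 33.3); aluminum cup: 133·0.897·(T − 33.3) = 119.3(T − 33.3)
3344.2 T = 82490 + 15257 + 106280 = 204027
T ≈ 61.01 °C — below 100 °C, confirming all the steam condensed.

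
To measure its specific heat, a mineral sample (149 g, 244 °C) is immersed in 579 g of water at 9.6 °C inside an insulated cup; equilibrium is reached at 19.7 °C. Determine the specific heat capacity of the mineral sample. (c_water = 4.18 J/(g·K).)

Let T be the final temperature. ΣQ_i = 0:
149×c×(19.7 − 244) + 579×4.18×(19.7 − 9.6) = 0
-33421 c = -24444
c = -24444/-33421 ≈ 0.7314 J/(g·K)

c ≈ 0.731 J/(g·K)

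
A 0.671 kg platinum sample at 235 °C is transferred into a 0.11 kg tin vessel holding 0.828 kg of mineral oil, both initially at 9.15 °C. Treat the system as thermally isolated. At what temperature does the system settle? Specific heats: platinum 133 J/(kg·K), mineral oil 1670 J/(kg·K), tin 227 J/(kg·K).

T_f ≈ 22.6 °C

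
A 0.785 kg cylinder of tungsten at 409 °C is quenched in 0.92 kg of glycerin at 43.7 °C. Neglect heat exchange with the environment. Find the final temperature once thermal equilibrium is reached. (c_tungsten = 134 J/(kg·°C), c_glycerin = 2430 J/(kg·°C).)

Net heat exchanged in the isolated system is zero:
0.785×134×(T − 409) + 0.92×2430×(T − 43.7) = 0
105.19(T − 409) + 2235.6(T − 43.7) = 0
2340.8 T = 140718
T = 140718/2340.8 ≈ 60.12 °C

T_f ≈ 60.1 °C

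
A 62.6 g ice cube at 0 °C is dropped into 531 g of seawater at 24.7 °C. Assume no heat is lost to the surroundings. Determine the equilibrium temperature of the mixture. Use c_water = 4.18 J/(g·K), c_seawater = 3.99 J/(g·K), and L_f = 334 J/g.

Let T be the final temperature. ΣQ_i = 0:
fusion: m_ice L_f = 62.6·334 = 20908; warm the meltwater: 261.67 T; seawater cools: 531·3.99·(T − 24.7) = 2118.7(T − 24.7)
2380.4 T = 52332 − 20908 = 31423
T ≈ 13.20 °C — above 0 °C, consistent with complete melting.

T_f ≈ 13.2 °C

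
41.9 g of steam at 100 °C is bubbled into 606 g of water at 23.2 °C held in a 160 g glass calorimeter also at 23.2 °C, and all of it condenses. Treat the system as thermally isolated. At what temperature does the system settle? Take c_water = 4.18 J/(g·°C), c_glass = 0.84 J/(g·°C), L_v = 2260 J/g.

Let T be the final temperature. ΣQ_i = 0:
condense steam: −41.9·2260 = −94694; condensate cools 100→T: 41.9·4.18·(T − 100) = 175.14(T − 100); original water: 2533.1(T − 23.2); glass cup: 160·0.84·(T − 23.2) = 134.4(T − 23.2)
2842.6 T = 94694 + 17514 + 61886 = 174094
T ≈ 61.24 °C, under the boiling point, so the assumption holds.

T_f ≈ 61.2 °C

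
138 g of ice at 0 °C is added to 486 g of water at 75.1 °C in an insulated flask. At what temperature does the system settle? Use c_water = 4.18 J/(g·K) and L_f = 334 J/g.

T_f ≈ 40.8 °C

Taking heat into each body as positive, Σ m c ΔT = 0:
latent heat to melt: 138×334 = 46092
  meltwater 0→T: 138×4.18×T = 576.84 T
  water cools: 486×4.18×(T − 75.1) = 2031.5(T − 75.1)
2608.3 T = 152564 − 46092 = 106472
T ≈ 40.82 °C. Since T > 0 °C, the all-ice-melts assumption holds.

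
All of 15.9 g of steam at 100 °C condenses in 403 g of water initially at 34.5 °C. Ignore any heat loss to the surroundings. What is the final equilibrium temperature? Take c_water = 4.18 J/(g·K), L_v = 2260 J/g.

Conservation of energy gives ΣQ = 0:
condense steam: −15.9·2260 = −35934; condensed water 100 °C→T: 66.46(T − 100); original water: 1684.5(T − 34.5)
1751 T = 35934 + 6646.2 + 58117 = 100697
T ≈ 57.51 °C — below 100 °C, confirming all the steam condensed.

T_f ≈ 57.5 °C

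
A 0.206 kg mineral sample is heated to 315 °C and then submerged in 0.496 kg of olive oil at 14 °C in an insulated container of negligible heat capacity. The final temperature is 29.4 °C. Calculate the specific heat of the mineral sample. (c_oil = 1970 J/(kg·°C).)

c ≈ 256 J/(kg·°C)

Heat lost by the mineral sample = heat gained by the oil:
0.206·c·(315 − 29.4) = 0.496·1970·(29.4 − 14)
58.83 c = 15048  ⇒  c ≈ 255.8 J/(kg·°C)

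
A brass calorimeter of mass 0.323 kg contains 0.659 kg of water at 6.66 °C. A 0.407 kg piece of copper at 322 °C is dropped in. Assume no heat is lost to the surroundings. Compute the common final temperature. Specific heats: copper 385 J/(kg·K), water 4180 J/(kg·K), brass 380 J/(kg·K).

Let T be the final temperature. ΣQ_i = 0:
0.407·385·(T − 322) + 0.659·4180·(T − 6.66) + 0.323·380·(T − 6.66) = 0
156.69(T − 322) + 2754.6(T − 6.66) + 122.74(T − 6.66) = 0
(156.69 + 2754.6 + 122.74) T = 156.69·322 + 2754.6·6.66 + 122.74·6.66
T = 69619 / 3034.1 = 22.9 °C

T_f ≈ 22.9 °C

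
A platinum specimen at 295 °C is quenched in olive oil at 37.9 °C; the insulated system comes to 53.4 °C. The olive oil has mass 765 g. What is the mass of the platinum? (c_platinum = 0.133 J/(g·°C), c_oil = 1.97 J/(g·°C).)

Setting the total heat transfer to zero:
m×0.133×(53.4 − 295) + 765×1.97×(53.4 − 37.9) = 0
-32.13 m = -23359
m = -23359/-32.13 ≈ 727 g

m ≈ 727 g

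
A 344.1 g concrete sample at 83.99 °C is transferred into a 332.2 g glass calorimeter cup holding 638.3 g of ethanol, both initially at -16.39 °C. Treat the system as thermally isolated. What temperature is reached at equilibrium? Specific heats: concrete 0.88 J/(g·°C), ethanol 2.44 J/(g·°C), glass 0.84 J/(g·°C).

T_f ≈ -2.2 °C

T_f is the heat-capacity-weighted average of the initial temperatures:
T_f = (302.81×83.99 + 1557.5×(-16.39) + 279.05×(-16.39)) / (302.81 + 1557.5 + 279.05)
    = -4667.4 / 2139.3 ≈ -2.18 °C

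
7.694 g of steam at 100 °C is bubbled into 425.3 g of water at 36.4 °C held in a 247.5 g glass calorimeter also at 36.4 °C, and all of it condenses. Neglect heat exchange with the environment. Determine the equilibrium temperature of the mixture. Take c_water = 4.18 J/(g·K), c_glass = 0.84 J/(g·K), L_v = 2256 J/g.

Energy balance with sensible and latent terms:
latent heat released on condensation: 7.694×2256 = 17358
  condensed water 100 °C→T: 32.16(T − 100)
  water warms: 425.3×4.18×(T − 36.4) = 1777.8(T − 36.4)
  cup: 207.9(T − 36.4)
2017.8 T = 17358 + 3216.1 + 72278 = 92852
T ≈ 46.02 °C, under the boiling point, so the assumption holds.

T_f ≈ 46.0 °C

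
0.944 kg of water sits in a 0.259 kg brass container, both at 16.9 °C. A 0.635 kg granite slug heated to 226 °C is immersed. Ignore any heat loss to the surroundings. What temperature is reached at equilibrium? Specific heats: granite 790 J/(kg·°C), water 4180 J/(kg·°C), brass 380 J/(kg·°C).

T_f ≈ 40.0 °C

Heat gained plus heat lost sum to zero:
0.635·790·(T − 226) + 0.944·4180·(T − 16.9) + 0.259·380·(T − 16.9) = 0
(501.65 + 3945.9 + 98.42) T = 501.65·226 + 3945.9·16.9 + 98.42·16.9
T = 181722/4546 ≈ 39.97 °C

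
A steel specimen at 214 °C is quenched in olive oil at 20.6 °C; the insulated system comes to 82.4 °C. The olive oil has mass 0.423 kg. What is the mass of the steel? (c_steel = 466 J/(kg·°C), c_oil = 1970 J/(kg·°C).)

m ≈ 0.84 kg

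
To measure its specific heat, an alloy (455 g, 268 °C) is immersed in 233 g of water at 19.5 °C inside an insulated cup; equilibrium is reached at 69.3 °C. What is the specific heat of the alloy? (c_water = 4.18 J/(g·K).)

m_s c (T_s − T_f) = m_water c_water (T_f − T_0):
455·c·(268 − 69.3) = 233·4.18·(69.3 − 19.5)
90408 c = 48502  ⇒  c ≈ 0.5365 J/(g·K)

c ≈ 0.536 J/(g·K)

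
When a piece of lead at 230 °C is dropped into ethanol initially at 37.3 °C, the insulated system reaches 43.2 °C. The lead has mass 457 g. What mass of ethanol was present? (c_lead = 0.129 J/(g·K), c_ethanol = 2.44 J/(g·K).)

m ≈ 765 g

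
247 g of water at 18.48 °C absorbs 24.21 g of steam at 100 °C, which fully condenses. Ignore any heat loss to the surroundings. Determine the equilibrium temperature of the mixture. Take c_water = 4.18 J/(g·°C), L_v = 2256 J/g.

Let T be the final temperature. ΣQ_i = 0:
steam→water at 100 °C releases m L_v = 24.21·2256 = 54618
  condensate cools 100→T: 24.21·4.18·(T − 100) = 101.2(T − 100)
  original water: 1032.5(T − 18.48)
1133.7 T = 54618 + 10120 + 19080 = 83817
T ≈ 73.94 °C, under the boiling point, so the assumption holds.

T_f ≈ 73.9 °C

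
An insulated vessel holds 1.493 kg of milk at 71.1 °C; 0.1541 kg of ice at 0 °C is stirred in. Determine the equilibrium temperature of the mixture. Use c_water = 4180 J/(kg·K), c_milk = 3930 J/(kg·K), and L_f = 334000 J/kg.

T_f ≈ 56.2 °C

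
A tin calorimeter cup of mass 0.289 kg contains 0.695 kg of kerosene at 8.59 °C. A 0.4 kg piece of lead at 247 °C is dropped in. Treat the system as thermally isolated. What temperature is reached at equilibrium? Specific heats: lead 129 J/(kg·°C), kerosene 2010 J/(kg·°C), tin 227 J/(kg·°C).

T_f ≈ 16.7 °C

Setting the total heat transfer to zero:
0.4×129×(T − 247) + 0.695×2010×(T − 8.59) + 0.289×227×(T − 8.59) = 0
(51.6 + 1396.9 + 65.6) T = 51.6×247 + 1396.9×8.59 + 65.6×8.59
T ≈ 16.71 °C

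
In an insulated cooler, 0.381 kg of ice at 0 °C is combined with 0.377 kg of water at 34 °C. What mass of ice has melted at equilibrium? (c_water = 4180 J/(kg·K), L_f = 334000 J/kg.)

m_melted ≈ 0.16 kg

Water can give up m c ΔT = 0.377·4180·34 = 53579 J before reaching 0 °C.
Melting all 0.381 kg of ice would need 0.381·334000 = 127254 J.
53579 J < 127254 J, so only part of the ice melts and the system sits at 0 °C.
m_melted·334000 = 53579  ⇒  m_melted ≈ 0.1604 kg.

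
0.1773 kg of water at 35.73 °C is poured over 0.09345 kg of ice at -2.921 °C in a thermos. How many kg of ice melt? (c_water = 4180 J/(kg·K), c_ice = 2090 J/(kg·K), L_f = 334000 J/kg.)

m_melted ≈ 0.0776 kg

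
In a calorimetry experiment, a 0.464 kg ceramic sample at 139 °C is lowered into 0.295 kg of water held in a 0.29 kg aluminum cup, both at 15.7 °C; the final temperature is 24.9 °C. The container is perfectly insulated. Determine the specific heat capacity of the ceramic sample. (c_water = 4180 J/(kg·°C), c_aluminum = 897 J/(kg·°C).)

c ≈ 259 J/(kg·°C)

Conservation of energy gives ΣQ = 0:
0.464×c×(24.9 − 139) + 0.295×4180×(24.9 − 15.7) + 0.29×897×(24.9 − 15.7) = 0
-52.94 c = -13738
c = -13738/-52.94 ≈ 259.5 J/(kg·°C)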